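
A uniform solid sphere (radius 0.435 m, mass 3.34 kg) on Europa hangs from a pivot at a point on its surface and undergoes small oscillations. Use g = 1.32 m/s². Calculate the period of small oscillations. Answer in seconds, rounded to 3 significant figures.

I_cm = (2/5)mr² = 0.2528 kg·m². The pivot is at distance d = 0.435 m from the centre of mass.
By the parallel-axis theorem, I = I_cm + md² = 0.2528 + 0.6320 = 0.8848 kg·m².
T = 2π√(I/(mgd)) = 2π√(0.8848/(3.34 × 1.32 × 0.435)) = 4.27 s.

4.27 s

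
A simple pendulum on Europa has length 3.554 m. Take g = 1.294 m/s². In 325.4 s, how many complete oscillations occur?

T = 2π√(L/g) = 2π√(3.554/1.294) = 10.413 s.
Number of complete oscillations = ⌊325.4/10.413⌋ = ⌊31.250⌋ = 31.

31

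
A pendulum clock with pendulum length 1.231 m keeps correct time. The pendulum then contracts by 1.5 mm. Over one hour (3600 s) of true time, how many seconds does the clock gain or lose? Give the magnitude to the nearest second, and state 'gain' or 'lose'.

gain 2 s

T ∝ √L, so T'/T = √(1.22950/1.231) = 0.999391.
In 3600 s of true time the clock registers 3600/0.999391 = 3602.2 s, so it gains 2 s.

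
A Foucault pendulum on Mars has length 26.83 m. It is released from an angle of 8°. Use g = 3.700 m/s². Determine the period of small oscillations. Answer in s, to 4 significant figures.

T = 2π√(L/g) = 2π√(26.83/3.700) = 2π × 2.6928 = 16.92 s.

16.92 s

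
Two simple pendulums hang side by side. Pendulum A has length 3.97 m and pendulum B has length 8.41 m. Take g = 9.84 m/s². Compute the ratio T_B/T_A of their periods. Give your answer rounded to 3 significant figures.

T ∝ √L, so T_B/T_A = √(L_B/L_A) = √(8.41/3.97) = 1.46.

1.46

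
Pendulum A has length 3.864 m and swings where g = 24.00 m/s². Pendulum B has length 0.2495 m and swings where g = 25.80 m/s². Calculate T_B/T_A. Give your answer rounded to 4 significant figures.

T = 2π√(L/g), so T_B/T_A = √((L_B/g_B)/(L_A/g_A)) = √((0.2495/25.80)/(3.864/24.00)) = 0.2451.

0.2451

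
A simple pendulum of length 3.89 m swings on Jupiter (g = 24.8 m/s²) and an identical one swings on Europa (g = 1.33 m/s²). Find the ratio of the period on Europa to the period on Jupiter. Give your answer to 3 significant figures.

4.32

T ∝ 1/√g, so T₂/T₁ = √(g₁/g₂) = √(24.8/1.33) = 4.32.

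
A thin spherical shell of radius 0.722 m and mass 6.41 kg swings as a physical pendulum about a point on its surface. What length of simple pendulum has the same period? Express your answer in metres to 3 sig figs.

The equivalent simple-pendulum length is L_eq = I/(md), where I is about the pivot and d = 0.7220 m.
I_cm = (2/3)mR² = 2.228 kg·m², so I = I_cm + md² = 2.228 + 3.341 = 5.569 kg·m².
L_eq = 5.569/(6.41 × 0.7220) = 1.20 m.

1.20 m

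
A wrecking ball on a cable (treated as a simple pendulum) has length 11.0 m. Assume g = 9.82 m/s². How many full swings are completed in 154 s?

T = 2π√(L/g) = 2π√(11.0/9.82) = 6.650 s.
Number of complete oscillations = ⌊154/6.650⌋ = ⌊23.16⌋ = 23.

23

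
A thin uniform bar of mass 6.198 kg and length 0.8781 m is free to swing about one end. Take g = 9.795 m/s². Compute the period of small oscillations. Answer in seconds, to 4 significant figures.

For a physical pendulum T = 2π√(I/(mgd)), with d = 0.43905 m from pivot to centre of mass.
I_cm = mL²/12 = 6.198 × 0.8781²/12 = 0.39825 kg·m²; I = I_cm + md² = 0.39825 + 6.198 × 0.43905² = 1.5930 kg·m².
T = 2π√(1.5930/(6.198 × 9.795 × 0.43905)) = 1.536 s.

1.536 s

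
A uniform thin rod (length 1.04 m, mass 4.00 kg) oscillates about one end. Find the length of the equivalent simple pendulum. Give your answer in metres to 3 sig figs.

The equivalent simple-pendulum length is L_eq = I/(md), where I is about the pivot and d = 0.5200 m.
I_cm = (1/12)mL² = 0.3605 kg·m², so I = I_cm + md² = 0.3605 + 1.082 = 1.442 kg·m².
L_eq = 1.442/(4.00 × 0.5200) = 0.693 m.

0.693 m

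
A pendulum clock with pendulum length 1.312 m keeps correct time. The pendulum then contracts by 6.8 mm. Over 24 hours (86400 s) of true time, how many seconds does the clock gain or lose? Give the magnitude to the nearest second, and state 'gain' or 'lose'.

gain 225 s

T ∝ √L, so T'/T = √(1.30520/1.312) = 0.997405.
In 86400 s of true time the clock registers 86400/0.997405 = 86624.8 s, so it gains 225 s.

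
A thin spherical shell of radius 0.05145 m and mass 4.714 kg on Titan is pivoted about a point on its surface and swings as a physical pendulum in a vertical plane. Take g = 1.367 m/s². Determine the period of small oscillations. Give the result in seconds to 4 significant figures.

I_cm = (2/3)mr² = 0.0083190 kg·m². The pivot is at distance d = 0.05145 m from the centre of mass.
By the parallel-axis theorem, I = I_cm + md² = 0.0083190 + 0.012478 = 0.020797 kg·m².
T = 2π√(I/(mgd)) = 2π√(0.020797/(4.714 × 1.367 × 0.05145)) = 1.574 s.

1.574 s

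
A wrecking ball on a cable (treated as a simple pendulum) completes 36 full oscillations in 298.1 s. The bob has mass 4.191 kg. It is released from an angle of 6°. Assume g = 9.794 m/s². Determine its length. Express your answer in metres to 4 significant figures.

17.01 m

T = 298.1/36 = 8.2806 s.
From T = 2π√(L/g), L = gT²/(4π²) = 9.794 × 8.2806²/(4π²) = 17.01 m.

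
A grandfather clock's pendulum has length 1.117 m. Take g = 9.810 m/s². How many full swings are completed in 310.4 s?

146

T = 2π√(L/g) = 2π√(1.117/9.810) = 2.1202 s.
Number of complete oscillations = ⌊310.4/2.1202⌋ = ⌊146.40⌋ = 146.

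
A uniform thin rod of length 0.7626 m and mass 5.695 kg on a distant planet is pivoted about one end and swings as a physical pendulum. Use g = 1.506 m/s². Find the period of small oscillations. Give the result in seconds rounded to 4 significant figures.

For a physical pendulum T = 2π√(I/(mgd)), with d = 0.38130 m from pivot to centre of mass.
I_cm = mL²/12 = 5.695 × 0.7626²/12 = 0.27600 kg·m²; I = I_cm + md² = 0.27600 + 5.695 × 0.38130² = 1.1040 kg·m².
T = 2π√(1.1040/(5.695 × 1.506 × 0.38130)) = 3.651 s.

3.651 s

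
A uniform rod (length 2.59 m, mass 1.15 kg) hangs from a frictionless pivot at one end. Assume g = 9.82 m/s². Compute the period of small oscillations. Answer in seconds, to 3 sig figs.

For a physical pendulum T = 2π√(I/(mgd)), with d = 1.295 m from pivot to centre of mass.
I_cm = mL²/12 = 1.15 × 2.59²/12 = 0.6429 kg·m²; I = I_cm + md² = 0.6429 + 1.15 × 1.295² = 2.571 kg·m².
T = 2π√(2.571/(1.15 × 9.82 × 1.295)) = 2.63 s.

2.63 s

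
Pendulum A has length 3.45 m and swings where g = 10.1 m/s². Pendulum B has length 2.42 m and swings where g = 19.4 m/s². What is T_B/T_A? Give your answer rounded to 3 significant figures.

T = 2π√(L/g), so T_B/T_A = √((L_B/g_B)/(L_A/g_A)) = √((2.42/19.4)/(3.45/10.1)) = 0.604.

0.604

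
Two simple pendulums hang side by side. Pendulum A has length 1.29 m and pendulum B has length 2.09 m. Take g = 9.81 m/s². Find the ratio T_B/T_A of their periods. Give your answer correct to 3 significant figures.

T ∝ √L, so T_B/T_A = √(L_B/L_A) = √(2.09/1.29) = 1.27.

1.27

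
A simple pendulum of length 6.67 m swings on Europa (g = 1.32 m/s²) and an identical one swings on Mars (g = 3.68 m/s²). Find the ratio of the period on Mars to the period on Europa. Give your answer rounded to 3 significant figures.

0.599

T ∝ 1/√g, so T₂/T₁ = √(g₁/g₂) = √(1.32/3.68) = 0.599.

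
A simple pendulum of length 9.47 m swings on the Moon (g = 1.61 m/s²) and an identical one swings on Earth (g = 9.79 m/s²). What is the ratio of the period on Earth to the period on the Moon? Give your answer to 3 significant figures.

T ∝ 1/√g, so T₂/T₁ = √(g₁/g₂) = √(1.61/9.79) = 0.406.

0.406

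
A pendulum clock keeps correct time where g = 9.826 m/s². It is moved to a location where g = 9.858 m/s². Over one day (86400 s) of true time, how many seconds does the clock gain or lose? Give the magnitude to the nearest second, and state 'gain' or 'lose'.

The clock's period scales as T ∝ 1/√g, so T'/T = √(9.826/9.858) = 0.998376.
In 86400 s of true time the clock registers 86400/0.998376 = 86540.6 s, so it gains 141 s.

gain 141 s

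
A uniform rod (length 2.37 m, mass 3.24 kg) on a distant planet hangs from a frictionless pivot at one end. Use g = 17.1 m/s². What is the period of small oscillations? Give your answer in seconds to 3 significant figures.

1.91 s

For a physical pendulum T = 2π√(I/(mgd)), with d = 1.185 m from pivot to centre of mass.
I_cm = mL²/12 = 3.24 × 2.37²/12 = 1.517 kg·m²; I = I_cm + md² = 1.517 + 3.24 × 1.185² = 6.066 kg·m².
T = 2π√(6.066/(3.24 × 17.1 × 1.185)) = 1.91 s.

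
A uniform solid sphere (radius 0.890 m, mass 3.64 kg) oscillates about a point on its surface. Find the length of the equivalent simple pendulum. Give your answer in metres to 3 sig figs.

The equivalent simple-pendulum length is L_eq = I/(md), where I is about the pivot and d = 0.8900 m.
I_cm = (2/5)mR² = 1.153 kg·m², so I = I_cm + md² = 1.153 + 2.883 = 4.037 kg·m².
L_eq = 4.037/(3.64 × 0.8900) = 1.25 m.

1.25 m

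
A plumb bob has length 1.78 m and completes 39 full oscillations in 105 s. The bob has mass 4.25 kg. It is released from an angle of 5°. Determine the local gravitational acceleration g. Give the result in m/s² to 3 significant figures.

T = 105/39 = 2.692 s.
From T = 2π√(L/g), g = 4π²L/T² = 4π² × 1.78/2.692² = 9.69 m/s².

9.69 m/s²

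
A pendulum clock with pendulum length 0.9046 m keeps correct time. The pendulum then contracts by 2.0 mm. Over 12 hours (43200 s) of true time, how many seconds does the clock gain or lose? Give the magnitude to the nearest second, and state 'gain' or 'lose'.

T ∝ √L, so T'/T = √(0.90260/0.9046) = 0.998894.
In 43200 s of true time the clock registers 43200/0.998894 = 43247.8 s, so it gains 48 s.

gain 48 s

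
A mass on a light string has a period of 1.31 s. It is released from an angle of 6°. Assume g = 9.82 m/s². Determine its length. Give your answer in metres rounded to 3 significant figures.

From T = 2π√(L/g), L = gT²/(4π²) = 9.82 × 1.310²/(4π²) = 0.427 m.

0.427 m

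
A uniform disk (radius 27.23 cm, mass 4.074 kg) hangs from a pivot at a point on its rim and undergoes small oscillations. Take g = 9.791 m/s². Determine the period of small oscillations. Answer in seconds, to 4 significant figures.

I_cm = ½mr² = 0.15104 kg·m². The pivot is at distance d = 0.2723 m from the centre of mass.
By the parallel-axis theorem, I = I_cm + md² = 0.15104 + 0.30208 = 0.45311 kg·m².
T = 2π√(I/(mgd)) = 2π√(0.45311/(4.074 × 9.791 × 0.2723)) = 1.283 s.

1.283 s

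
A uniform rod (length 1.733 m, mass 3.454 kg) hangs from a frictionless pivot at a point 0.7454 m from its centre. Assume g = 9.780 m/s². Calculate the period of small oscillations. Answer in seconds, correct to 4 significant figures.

2.089 s

For a physical pendulum T = 2π√(I/(mgd)), with d = 0.74540 m from pivot to centre of mass.
I_cm = mL²/12 = 3.454 × 1.733²/12 = 0.86445 kg·m²; I = I_cm + md² = 0.86445 + 3.454 × 0.74540² = 2.7836 kg·m².
T = 2π√(2.7836/(3.454 × 9.780 × 0.74540)) = 2.089 s.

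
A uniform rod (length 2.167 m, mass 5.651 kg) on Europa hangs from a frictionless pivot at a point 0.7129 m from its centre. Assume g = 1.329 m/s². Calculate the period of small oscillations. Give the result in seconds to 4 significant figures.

For a physical pendulum T = 2π√(I/(mgd)), with d = 0.71290 m from pivot to centre of mass.
I_cm = mL²/12 = 5.651 × 2.167²/12 = 2.2114 kg·m²; I = I_cm + md² = 2.2114 + 5.651 × 0.71290² = 5.0834 kg·m².
T = 2π√(5.0834/(5.651 × 1.329 × 0.71290)) = 6.122 s.

6.122 s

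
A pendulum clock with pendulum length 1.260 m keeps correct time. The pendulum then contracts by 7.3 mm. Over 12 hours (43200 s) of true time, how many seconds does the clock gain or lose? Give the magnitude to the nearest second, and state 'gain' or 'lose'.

gain 126 s

T ∝ √L, so T'/T = √(1.25270/1.260) = 0.997099.
In 43200 s of true time the clock registers 43200/0.997099 = 43325.7 s, so it gains 126 s.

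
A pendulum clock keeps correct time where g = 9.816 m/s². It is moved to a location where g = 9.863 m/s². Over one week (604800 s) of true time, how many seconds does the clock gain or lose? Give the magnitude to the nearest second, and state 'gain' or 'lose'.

gain 1446 s

The clock's period scales as T ∝ 1/√g, so T'/T = √(9.816/9.863) = 0.997615.
In 604800 s of true time the clock registers 604800/0.997615 = 606246.2 s, so it gains 1446 s.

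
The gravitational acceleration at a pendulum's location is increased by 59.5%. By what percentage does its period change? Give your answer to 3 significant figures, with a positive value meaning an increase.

-20.8%

T ∝ 1/√g, so T'/T = 1/√(1.595) = 0.7918.
Percentage change in T = (0.7918 − 1) × 100% = -20.8%.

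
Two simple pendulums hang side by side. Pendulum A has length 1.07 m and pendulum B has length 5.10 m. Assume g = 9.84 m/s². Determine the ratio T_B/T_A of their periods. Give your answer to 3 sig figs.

2.18

T ∝ √L, so T_B/T_A = √(L_B/L_A) = √(5.10/1.07) = 2.18.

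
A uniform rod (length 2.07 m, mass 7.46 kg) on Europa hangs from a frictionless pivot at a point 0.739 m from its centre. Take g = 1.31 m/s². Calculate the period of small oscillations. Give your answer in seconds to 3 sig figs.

6.07 s

For a physical pendulum T = 2π√(I/(mgd)), with d = 0.7390 m from pivot to centre of mass.
I_cm = mL²/12 = 7.46 × 2.07²/12 = 2.664 kg·m²; I = I_cm + md² = 2.664 + 7.46 × 0.7390² = 6.738 kg·m².
T = 2π√(6.738/(7.46 × 1.31 × 0.7390)) = 6.07 s.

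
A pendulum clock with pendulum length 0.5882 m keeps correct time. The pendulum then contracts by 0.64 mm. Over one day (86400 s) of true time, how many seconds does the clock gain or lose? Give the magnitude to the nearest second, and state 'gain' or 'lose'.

T ∝ √L, so T'/T = √(0.58756/0.5882) = 0.999456.
In 86400 s of true time the clock registers 86400/0.999456 = 86447.0 s, so it gains 47 s.

gain 47 s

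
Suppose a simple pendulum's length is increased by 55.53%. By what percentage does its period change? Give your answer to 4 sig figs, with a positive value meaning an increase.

24.71%

T ∝ √L, so T'/T = √(1.5553) = 1.2471.
Percentage change in T = (1.2471 − 1) × 100% = 24.71%.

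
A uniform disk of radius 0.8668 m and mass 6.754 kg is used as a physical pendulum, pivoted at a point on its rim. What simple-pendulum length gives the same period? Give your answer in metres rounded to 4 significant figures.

The equivalent simple-pendulum length is L_eq = I/(md), where I is about the pivot and d = 0.86680 m.
I_cm = ½mR² = 2.5373 kg·m², so I = I_cm + md² = 2.5373 + 5.0746 = 7.6118 kg·m².
L_eq = 7.6118/(6.754 × 0.86680) = 1.300 m.

1.300 m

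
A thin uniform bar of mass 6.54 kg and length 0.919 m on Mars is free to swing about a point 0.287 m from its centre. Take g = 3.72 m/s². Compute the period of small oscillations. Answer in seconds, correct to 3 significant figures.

2.38 s

For a physical pendulum T = 2π√(I/(mgd)), with d = 0.2870 m from pivot to centre of mass.
I_cm = mL²/12 = 6.54 × 0.919²/12 = 0.4603 kg·m²; I = I_cm + md² = 0.4603 + 6.54 × 0.2870² = 0.9990 kg·m².
T = 2π√(0.9990/(6.54 × 3.72 × 0.2870)) = 2.38 s.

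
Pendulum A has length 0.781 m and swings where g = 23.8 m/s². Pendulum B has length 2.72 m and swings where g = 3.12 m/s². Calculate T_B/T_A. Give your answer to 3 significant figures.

5.15

T = 2π√(L/g), so T_B/T_A = √((L_B/g_B)/(L_A/g_A)) = √((2.72/3.12)/(0.781/23.8)) = 5.15.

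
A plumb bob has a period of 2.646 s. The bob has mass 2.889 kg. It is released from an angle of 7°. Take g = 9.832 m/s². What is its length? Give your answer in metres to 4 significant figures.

1.744 m

From T = 2π√(L/g), L = gT²/(4π²) = 9.832 × 2.6460²/(4π²) = 1.744 m.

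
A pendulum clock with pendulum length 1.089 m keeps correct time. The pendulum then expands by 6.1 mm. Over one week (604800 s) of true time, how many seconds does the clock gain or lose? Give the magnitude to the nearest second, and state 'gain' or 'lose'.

lose 1687 s

T ∝ √L, so T'/T = √(1.09510/1.089) = 1.00280.
In 604800 s of true time the clock registers 604800/1.00280 = 603113.2 s, so it loses 1687 s.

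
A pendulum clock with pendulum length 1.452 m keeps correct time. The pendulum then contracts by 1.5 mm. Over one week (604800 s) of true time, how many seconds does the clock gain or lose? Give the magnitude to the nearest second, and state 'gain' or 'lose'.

gain 313 s

T ∝ √L, so T'/T = √(1.45050/1.452) = 0.999483.
In 604800 s of true time the clock registers 604800/0.999483 = 605112.6 s, so it gains 313 s.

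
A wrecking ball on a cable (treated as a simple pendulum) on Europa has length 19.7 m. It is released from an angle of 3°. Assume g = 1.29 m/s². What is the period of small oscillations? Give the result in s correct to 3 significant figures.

T = 2π√(L/g) = 2π√(19.7/1.29) = 2π × 3.908 = 24.6 s.

24.6 s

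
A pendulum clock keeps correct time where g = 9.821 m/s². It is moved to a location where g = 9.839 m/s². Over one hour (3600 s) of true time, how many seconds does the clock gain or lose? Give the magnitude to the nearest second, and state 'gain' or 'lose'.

gain 3 s

The clock's period scales as T ∝ 1/√g, so T'/T = √(9.821/9.839) = 0.999085.
In 3600 s of true time the clock registers 3600/0.999085 = 3603.3 s, so it gains 3 s.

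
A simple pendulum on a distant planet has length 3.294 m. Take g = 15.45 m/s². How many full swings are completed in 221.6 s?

76

T = 2π√(L/g) = 2π√(3.294/15.45) = 2.9012 s.
Number of complete oscillations = ⌊221.6/2.9012⌋ = ⌊76.382⌋ = 76.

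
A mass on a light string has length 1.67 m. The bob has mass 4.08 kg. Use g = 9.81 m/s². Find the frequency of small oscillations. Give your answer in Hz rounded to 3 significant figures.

0.386 Hz

T = 2π√(L/g) = 2π√(1.67/9.81) = 2.592 s, so f = 1/T = 0.386 Hz.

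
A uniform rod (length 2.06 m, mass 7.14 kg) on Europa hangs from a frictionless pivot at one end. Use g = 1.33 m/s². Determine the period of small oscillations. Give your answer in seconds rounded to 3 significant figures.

6.38 s

For a physical pendulum T = 2π√(I/(mgd)), with d = 1.030 m from pivot to centre of mass.
I_cm = mL²/12 = 7.14 × 2.06²/12 = 2.525 kg·m²; I = I_cm + md² = 2.525 + 7.14 × 1.030² = 10.10 kg·m².
T = 2π√(10.10/(7.14 × 1.33 × 1.030)) = 6.38 s.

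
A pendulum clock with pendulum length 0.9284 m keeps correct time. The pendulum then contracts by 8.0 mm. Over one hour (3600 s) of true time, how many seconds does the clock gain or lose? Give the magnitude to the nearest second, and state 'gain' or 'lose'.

gain 16 s

T ∝ √L, so T'/T = √(0.92040/0.9284) = 0.995682.
In 3600 s of true time the clock registers 3600/0.995682 = 3615.6 s, so it gains 16 s.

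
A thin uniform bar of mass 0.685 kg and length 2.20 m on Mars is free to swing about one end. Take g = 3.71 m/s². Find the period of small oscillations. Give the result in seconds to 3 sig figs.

For a physical pendulum T = 2π√(I/(mgd)), with d = 1.100 m from pivot to centre of mass.
I_cm = mL²/12 = 0.685 × 2.20²/12 = 0.2763 kg·m²; I = I_cm + md² = 0.2763 + 0.685 × 1.100² = 1.105 kg·m².
T = 2π√(1.105/(0.685 × 3.71 × 1.100)) = 3.95 s.

3.95 s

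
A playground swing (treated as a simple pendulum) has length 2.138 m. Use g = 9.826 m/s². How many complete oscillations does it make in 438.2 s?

149

T = 2π√(L/g) = 2π√(2.138/9.826) = 2.9309 s.
Number of complete oscillations = ⌊438.2/2.9309⌋ = ⌊149.51⌋ = 149.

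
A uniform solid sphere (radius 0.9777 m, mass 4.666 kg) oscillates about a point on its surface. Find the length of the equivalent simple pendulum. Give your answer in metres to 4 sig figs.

The equivalent simple-pendulum length is L_eq = I/(md), where I is about the pivot and d = 0.97770 m.
I_cm = (2/5)mR² = 1.7841 kg·m², so I = I_cm + md² = 1.7841 + 4.4602 = 6.2443 kg·m².
L_eq = 6.2443/(4.666 × 0.97770) = 1.369 m.

1.369 m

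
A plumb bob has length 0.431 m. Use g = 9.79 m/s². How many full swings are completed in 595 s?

T = 2π√(L/g) = 2π√(0.431/9.79) = 1.318 s.
Number of complete oscillations = ⌊595/1.318⌋ = ⌊451.3⌋ = 451.

451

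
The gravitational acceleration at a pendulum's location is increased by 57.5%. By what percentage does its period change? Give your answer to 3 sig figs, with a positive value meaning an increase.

T ∝ 1/√g, so T'/T = 1/√(1.575) = 0.7968.
Percentage change in T = (0.7968 − 1) × 100% = -20.3%.

-20.3%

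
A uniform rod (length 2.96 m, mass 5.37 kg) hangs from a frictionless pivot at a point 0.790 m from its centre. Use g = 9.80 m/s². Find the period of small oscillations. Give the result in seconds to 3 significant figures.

2.63 s

For a physical pendulum T = 2π√(I/(mgd)), with d = 0.7900 m from pivot to centre of mass.
I_cm = mL²/12 = 5.37 × 2.96²/12 = 3.921 kg·m²; I = I_cm + md² = 3.921 + 5.37 × 0.7900² = 7.272 kg·m².
T = 2π√(7.272/(5.37 × 9.80 × 0.7900)) = 2.63 s.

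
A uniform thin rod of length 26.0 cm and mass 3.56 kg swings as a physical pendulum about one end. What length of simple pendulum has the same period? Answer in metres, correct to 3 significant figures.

0.173 m

The equivalent simple-pendulum length is L_eq = I/(md), where I is about the pivot and d = 0.1300 m.
I_cm = (1/12)mL² = 0.02005 kg·m², so I = I_cm + md² = 0.02005 + 0.06016 = 0.08022 kg·m².
L_eq = 0.08022/(3.56 × 0.1300) = 0.173 m.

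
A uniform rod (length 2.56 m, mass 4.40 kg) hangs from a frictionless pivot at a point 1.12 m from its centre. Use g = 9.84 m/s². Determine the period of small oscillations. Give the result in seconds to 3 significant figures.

2.54 s

For a physical pendulum T = 2π√(I/(mgd)), with d = 1.120 m from pivot to centre of mass.
I_cm = mL²/12 = 4.40 × 2.56²/12 = 2.403 kg·m²; I = I_cm + md² = 2.403 + 4.40 × 1.120² = 7.922 kg·m².
T = 2π√(7.922/(4.40 × 9.84 × 1.120)) = 2.54 s.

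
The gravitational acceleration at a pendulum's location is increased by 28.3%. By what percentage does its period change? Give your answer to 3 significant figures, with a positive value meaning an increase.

T ∝ 1/√g, so T'/T = 1/√(1.283) = 0.8828.
Percentage change in T = (0.8828 − 1) × 100% = -11.7%.

-11.7%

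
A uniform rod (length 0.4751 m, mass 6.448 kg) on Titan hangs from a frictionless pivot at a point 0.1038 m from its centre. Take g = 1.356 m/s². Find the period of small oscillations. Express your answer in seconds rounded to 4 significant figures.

For a physical pendulum T = 2π√(I/(mgd)), with d = 0.10380 m from pivot to centre of mass.
I_cm = mL²/12 = 6.448 × 0.4751²/12 = 0.12129 kg·m²; I = I_cm + md² = 0.12129 + 6.448 × 0.10380² = 0.19076 kg·m².
T = 2π√(0.19076/(6.448 × 1.356 × 0.10380)) = 2.881 s.

2.881 s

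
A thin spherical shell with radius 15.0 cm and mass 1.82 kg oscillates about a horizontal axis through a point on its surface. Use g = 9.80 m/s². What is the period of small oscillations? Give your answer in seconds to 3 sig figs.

I_cm = (2/3)mr² = 0.02730 kg·m². The pivot is at distance d = 0.150 m from the centre of mass.
By the parallel-axis theorem, I = I_cm + md² = 0.02730 + 0.04095 = 0.06825 kg·m².
T = 2π√(I/(mgd)) = 2π√(0.06825/(1.82 × 9.80 × 0.150)) = 1.00 s.

1.00 s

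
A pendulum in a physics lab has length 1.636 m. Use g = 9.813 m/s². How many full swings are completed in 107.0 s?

41

T = 2π√(L/g) = 2π√(1.636/9.813) = 2.5655 s.
Number of complete oscillations = ⌊107.0/2.5655⌋ = ⌊41.707⌋ = 41.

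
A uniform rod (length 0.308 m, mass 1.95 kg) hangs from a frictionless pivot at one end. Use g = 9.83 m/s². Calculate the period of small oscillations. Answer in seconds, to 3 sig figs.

For a physical pendulum T = 2π√(I/(mgd)), with d = 0.1540 m from pivot to centre of mass.
I_cm = mL²/12 = 1.95 × 0.308²/12 = 0.01542 kg·m²; I = I_cm + md² = 0.01542 + 1.95 × 0.1540² = 0.06166 kg·m².
T = 2π√(0.06166/(1.95 × 9.83 × 0.1540)) = 0.908 s.

0.908 s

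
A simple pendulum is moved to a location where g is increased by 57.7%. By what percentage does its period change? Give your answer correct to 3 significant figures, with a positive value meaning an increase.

T ∝ 1/√g, so T'/T = 1/√(1.577) = 0.7963.
Percentage change in T = (0.7963 − 1) × 100% = -20.4%.

-20.4%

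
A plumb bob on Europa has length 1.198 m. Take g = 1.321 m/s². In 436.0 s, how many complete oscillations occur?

72

T = 2π√(L/g) = 2π√(1.198/1.321) = 5.9835 s.
Number of complete oscillations = ⌊436.0/5.9835⌋ = ⌊72.867⌋ = 72.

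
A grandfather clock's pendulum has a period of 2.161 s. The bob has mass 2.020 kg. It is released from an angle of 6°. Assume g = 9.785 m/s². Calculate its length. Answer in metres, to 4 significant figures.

1.157 m

From T = 2π√(L/g), L = gT²/(4π²) = 9.785 × 2.1610²/(4π²) = 1.157 m.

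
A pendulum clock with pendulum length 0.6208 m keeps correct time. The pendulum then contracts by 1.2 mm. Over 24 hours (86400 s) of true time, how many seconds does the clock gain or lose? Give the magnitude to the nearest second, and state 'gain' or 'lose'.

gain 84 s

T ∝ √L, so T'/T = √(0.61960/0.6208) = 0.999033.
In 86400 s of true time the clock registers 86400/0.999033 = 86483.6 s, so it gains 84 s.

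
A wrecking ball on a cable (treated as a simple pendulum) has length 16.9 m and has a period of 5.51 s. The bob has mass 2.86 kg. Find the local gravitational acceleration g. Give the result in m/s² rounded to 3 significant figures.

From T = 2π√(L/g), g = 4π²L/T² = 4π² × 16.9/5.510² = 22.0 m/s².

22.0 m/s²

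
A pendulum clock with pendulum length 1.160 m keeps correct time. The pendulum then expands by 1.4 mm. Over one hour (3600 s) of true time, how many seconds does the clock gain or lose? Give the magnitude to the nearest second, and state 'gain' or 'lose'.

T ∝ √L, so T'/T = √(1.16140/1.160) = 1.00060.
In 3600 s of true time the clock registers 3600/1.00060 = 3597.8 s, so it loses 2 s.

lose 2 s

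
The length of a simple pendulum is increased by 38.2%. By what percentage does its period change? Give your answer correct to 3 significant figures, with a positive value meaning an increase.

T ∝ √L, so T'/T = √(1.382) = 1.176.
Percentage change in T = (1.176 − 1) × 100% = 17.6%.

17.6%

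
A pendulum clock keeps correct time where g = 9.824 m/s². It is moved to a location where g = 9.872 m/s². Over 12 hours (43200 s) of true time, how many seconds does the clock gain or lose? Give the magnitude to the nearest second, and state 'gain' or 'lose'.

The clock's period scales as T ∝ 1/√g, so T'/T = √(9.824/9.872) = 0.997566.
In 43200 s of true time the clock registers 43200/0.997566 = 43305.4 s, so it gains 105 s.

gain 105 s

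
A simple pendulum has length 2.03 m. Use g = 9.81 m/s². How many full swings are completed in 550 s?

T = 2π√(L/g) = 2π√(2.03/9.81) = 2.858 s.
Number of complete oscillations = ⌊550/2.858⌋ = ⌊192.4⌋ = 192.

192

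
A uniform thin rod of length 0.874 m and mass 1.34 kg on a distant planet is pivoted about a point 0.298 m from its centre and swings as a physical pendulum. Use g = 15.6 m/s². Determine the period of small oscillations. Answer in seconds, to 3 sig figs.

1.14 s

For a physical pendulum T = 2π√(I/(mgd)), with d = 0.2980 m from pivot to centre of mass.
I_cm = mL²/12 = 1.34 × 0.874²/12 = 0.08530 kg·m²; I = I_cm + md² = 0.08530 + 1.34 × 0.2980² = 0.2043 kg·m².
T = 2π√(0.2043/(1.34 × 15.6 × 0.2980)) = 1.14 s.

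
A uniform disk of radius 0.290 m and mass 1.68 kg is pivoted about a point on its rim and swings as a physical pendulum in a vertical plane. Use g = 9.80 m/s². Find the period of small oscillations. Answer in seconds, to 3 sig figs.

1.32 s

I_cm = ½mr² = 0.07064 kg·m². The pivot is at distance d = 0.290 m from the centre of mass.
By the parallel-axis theorem, I = I_cm + md² = 0.07064 + 0.1413 = 0.2119 kg·m².
T = 2π√(I/(mgd)) = 2π√(0.2119/(1.68 × 9.80 × 0.290)) = 1.32 s.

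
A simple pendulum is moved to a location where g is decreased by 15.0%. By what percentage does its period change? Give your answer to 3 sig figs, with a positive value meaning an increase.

8.47%

T ∝ 1/√g, so T'/T = 1/√(0.8500) = 1.085.
Percentage change in T = (1.085 − 1) × 100% = 8.47%.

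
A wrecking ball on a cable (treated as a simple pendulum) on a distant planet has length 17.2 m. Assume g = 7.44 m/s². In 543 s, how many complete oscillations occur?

T = 2π√(L/g) = 2π√(17.2/7.44) = 9.553 s.
Number of complete oscillations = ⌊543/9.553⌋ = ⌊56.84⌋ = 56.

56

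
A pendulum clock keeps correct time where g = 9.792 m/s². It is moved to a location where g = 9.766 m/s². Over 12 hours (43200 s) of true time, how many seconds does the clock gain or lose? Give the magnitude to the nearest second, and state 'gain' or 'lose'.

The clock's period scales as T ∝ 1/√g, so T'/T = √(9.792/9.766) = 1.00133.
In 43200 s of true time the clock registers 43200/1.00133 = 43142.6 s, so it loses 57 s.

lose 57 s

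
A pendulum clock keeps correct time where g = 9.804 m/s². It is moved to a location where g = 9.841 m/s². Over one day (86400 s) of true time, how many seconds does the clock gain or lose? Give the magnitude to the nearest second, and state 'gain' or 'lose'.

The clock's period scales as T ∝ 1/√g, so T'/T = √(9.804/9.841) = 0.998118.
In 86400 s of true time the clock registers 86400/0.998118 = 86562.9 s, so it gains 163 s.

gain 163 s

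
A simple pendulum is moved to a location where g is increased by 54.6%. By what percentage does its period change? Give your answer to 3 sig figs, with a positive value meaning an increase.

T ∝ 1/√g, so T'/T = 1/√(1.546) = 0.8043.
Percentage change in T = (0.8043 − 1) × 100% = -19.6%.

-19.6%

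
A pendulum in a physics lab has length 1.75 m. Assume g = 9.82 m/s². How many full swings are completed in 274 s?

T = 2π√(L/g) = 2π√(1.75/9.82) = 2.652 s.
Number of complete oscillations = ⌊274/2.652⌋ = ⌊103.3⌋ = 103.

103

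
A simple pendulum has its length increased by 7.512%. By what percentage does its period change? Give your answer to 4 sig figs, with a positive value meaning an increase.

3.688%

T ∝ √L, so T'/T = √(1.0751) = 1.0369.
Percentage change in T = (1.0369 − 1) × 100% = 3.688%.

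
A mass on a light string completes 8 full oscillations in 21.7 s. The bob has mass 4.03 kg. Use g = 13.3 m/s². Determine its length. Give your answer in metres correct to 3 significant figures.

2.48 m

T = 21.7/8 = 2.712 s.
From T = 2π√(L/g), L = gT²/(4π²) = 13.3 × 2.712²/(4π²) = 2.48 m.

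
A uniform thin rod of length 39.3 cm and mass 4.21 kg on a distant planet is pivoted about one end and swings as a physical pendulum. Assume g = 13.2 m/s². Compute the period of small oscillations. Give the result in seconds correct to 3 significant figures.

For a physical pendulum T = 2π√(I/(mgd)), with d = 0.1965 m from pivot to centre of mass.
I_cm = mL²/12 = 4.21 × 0.393²/12 = 0.05419 kg·m²; I = I_cm + md² = 0.05419 + 4.21 × 0.1965² = 0.2167 kg·m².
T = 2π√(0.2167/(4.21 × 13.2 × 0.1965)) = 0.885 s.

0.885 s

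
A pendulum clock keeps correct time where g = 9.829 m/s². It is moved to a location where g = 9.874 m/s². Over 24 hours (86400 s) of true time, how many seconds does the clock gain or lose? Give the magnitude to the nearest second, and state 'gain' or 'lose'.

gain 198 s

The clock's period scales as T ∝ 1/√g, so T'/T = √(9.829/9.874) = 0.997719.
In 86400 s of true time the clock registers 86400/0.997719 = 86597.6 s, so it gains 198 s.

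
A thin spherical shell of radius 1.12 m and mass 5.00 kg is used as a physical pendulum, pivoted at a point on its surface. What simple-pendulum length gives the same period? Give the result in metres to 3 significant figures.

1.87 m

The equivalent simple-pendulum length is L_eq = I/(md), where I is about the pivot and d = 1.120 m.
I_cm = (2/3)mR² = 4.181 kg·m², so I = I_cm + md² = 4.181 + 6.272 = 10.45 kg·m².
L_eq = 10.45/(5.00 × 1.120) = 1.87 m.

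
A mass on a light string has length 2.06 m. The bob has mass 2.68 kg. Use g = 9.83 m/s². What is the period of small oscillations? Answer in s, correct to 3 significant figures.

2.88 s

T = 2π√(L/g) = 2π√(2.06/9.83) = 2π × 0.4578 = 2.88 s.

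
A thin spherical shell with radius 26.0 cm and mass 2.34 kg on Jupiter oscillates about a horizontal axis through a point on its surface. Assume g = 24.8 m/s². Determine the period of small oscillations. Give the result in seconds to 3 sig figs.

I_cm = (2/3)mr² = 0.1055 kg·m². The pivot is at distance d = 0.260 m from the centre of mass.
By the parallel-axis theorem, I = I_cm + md² = 0.1055 + 0.1582 = 0.2636 kg·m².
T = 2π√(I/(mgd)) = 2π√(0.2636/(2.34 × 24.8 × 0.260)) = 0.831 s.

0.831 s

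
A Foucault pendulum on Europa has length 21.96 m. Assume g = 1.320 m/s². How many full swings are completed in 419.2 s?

16

T = 2π√(L/g) = 2π√(21.96/1.320) = 25.628 s.
Number of complete oscillations = ⌊419.2/25.628⌋ = ⌊16.357⌋ = 16.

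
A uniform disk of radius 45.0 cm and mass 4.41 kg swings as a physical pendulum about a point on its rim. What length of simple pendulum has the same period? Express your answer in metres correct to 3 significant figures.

0.675 m

The equivalent simple-pendulum length is L_eq = I/(md), where I is about the pivot and d = 0.4500 m.
I_cm = ½mR² = 0.4465 kg·m², so I = I_cm + md² = 0.4465 + 0.8930 = 1.340 kg·m².
L_eq = 1.340/(4.41 × 0.4500) = 0.675 m.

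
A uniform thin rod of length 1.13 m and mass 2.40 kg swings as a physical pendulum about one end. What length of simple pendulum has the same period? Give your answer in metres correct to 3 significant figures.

0.753 m

The equivalent simple-pendulum length is L_eq = I/(md), where I is about the pivot and d = 0.5650 m.
I_cm = (1/12)mL² = 0.2554 kg·m², so I = I_cm + md² = 0.2554 + 0.7661 = 1.022 kg·m².
L_eq = 1.022/(2.40 × 0.5650) = 0.753 m.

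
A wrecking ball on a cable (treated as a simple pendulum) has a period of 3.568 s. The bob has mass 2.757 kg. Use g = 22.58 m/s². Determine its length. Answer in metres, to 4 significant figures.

7.281 m

From T = 2π√(L/g), L = gT²/(4π²) = 22.58 × 3.5680²/(4π²) = 7.281 m.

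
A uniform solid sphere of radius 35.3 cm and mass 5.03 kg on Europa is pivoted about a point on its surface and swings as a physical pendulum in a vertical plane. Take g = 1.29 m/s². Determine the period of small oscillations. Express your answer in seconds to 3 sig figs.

I_cm = (2/5)mr² = 0.2507 kg·m². The pivot is at distance d = 0.353 m from the centre of mass.
By the parallel-axis theorem, I = I_cm + md² = 0.2507 + 0.6268 = 0.8775 kg·m².
T = 2π√(I/(mgd)) = 2π√(0.8775/(5.03 × 1.29 × 0.353)) = 3.89 s.

3.89 s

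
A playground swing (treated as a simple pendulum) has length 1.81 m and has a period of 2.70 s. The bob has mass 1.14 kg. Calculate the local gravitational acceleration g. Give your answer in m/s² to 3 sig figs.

9.80 m/s²

From T = 2π√(L/g), g = 4π²L/T² = 4π² × 1.81/2.700² = 9.80 m/s².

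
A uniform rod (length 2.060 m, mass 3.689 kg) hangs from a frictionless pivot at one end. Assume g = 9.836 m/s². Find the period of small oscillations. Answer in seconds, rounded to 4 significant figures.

For a physical pendulum T = 2π√(I/(mgd)), with d = 1.0300 m from pivot to centre of mass.
I_cm = mL²/12 = 3.689 × 2.060²/12 = 1.3046 kg·m²; I = I_cm + md² = 1.3046 + 3.689 × 1.0300² = 5.2182 kg·m².
T = 2π√(5.2182/(3.689 × 9.836 × 1.0300)) = 2.348 s.

2.348 s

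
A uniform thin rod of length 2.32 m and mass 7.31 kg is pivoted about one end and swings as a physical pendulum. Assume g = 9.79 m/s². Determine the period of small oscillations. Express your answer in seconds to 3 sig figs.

For a physical pendulum T = 2π√(I/(mgd)), with d = 1.160 m from pivot to centre of mass.
I_cm = mL²/12 = 7.31 × 2.32²/12 = 3.279 kg·m²; I = I_cm + md² = 3.279 + 7.31 × 1.160² = 13.12 kg·m².
T = 2π√(13.12/(7.31 × 9.79 × 1.160)) = 2.50 s.

2.50 s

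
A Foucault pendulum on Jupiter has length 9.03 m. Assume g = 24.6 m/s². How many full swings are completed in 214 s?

T = 2π√(L/g) = 2π√(9.03/24.6) = 3.807 s.
Number of complete oscillations = ⌊214/3.807⌋ = ⌊56.22⌋ = 56.

56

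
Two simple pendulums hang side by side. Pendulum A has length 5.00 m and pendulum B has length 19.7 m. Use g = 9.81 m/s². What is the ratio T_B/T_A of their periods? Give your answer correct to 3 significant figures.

T ∝ √L, so T_B/T_A = √(L_B/L_A) = √(19.7/5.00) = 1.98.

1.98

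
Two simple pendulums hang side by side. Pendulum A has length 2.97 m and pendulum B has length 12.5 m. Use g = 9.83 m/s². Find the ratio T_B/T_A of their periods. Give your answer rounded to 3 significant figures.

T ∝ √L, so T_B/T_A = √(L_B/L_A) = √(12.5/2.97) = 2.05.

2.05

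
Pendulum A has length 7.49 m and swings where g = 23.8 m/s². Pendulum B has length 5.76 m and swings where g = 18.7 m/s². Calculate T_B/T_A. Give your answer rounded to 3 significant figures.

T = 2π√(L/g), so T_B/T_A = √((L_B/g_B)/(L_A/g_A)) = √((5.76/18.7)/(7.49/23.8)) = 0.989.

0.989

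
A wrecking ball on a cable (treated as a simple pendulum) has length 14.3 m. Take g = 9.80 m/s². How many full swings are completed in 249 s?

32

T = 2π√(L/g) = 2π√(14.3/9.80) = 7.590 s.
Number of complete oscillations = ⌊249/7.590⌋ = ⌊32.81⌋ = 32.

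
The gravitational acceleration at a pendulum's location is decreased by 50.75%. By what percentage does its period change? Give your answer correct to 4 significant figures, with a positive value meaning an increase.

T ∝ 1/√g, so T'/T = 1/√(0.49250) = 1.4249.
Percentage change in T = (1.4249 − 1) × 100% = 42.49%.

42.49%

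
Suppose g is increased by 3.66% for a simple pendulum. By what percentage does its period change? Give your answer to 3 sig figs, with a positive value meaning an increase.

-1.78%

T ∝ 1/√g, so T'/T = 1/√(1.037) = 0.9822.
Percentage change in T = (0.9822 − 1) × 100% = -1.78%.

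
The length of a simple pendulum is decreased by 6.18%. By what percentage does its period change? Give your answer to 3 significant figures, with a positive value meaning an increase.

T ∝ √L, so T'/T = √(0.9382) = 0.9686.
Percentage change in T = (0.9686 − 1) × 100% = -3.14%.

-3.14%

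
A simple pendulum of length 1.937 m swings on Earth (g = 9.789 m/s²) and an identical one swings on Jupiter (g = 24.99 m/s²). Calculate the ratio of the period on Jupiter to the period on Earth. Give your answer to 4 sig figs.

0.6259

T ∝ 1/√g, so T₂/T₁ = √(g₁/g₂) = √(9.789/24.99) = 0.6259.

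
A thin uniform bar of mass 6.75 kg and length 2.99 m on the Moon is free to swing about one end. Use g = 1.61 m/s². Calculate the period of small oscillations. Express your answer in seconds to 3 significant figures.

For a physical pendulum T = 2π√(I/(mgd)), with d = 1.495 m from pivot to centre of mass.
I_cm = mL²/12 = 6.75 × 2.99²/12 = 5.029 kg·m²; I = I_cm + md² = 5.029 + 6.75 × 1.495² = 20.12 kg·m².
T = 2π√(20.12/(6.75 × 1.61 × 1.495)) = 6.99 s.

6.99 s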